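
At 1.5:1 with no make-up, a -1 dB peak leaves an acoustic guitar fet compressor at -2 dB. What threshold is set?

Let T be the threshold. Output overshoot = (input overshoot)/R, so -2 − T = (-1 − T)/1.5.
1.5·(-2 − T) = -1 − T → 0.5·T = -3 − (-1) = -2.
T = -2/0.5 = -4 dB.

-4 dB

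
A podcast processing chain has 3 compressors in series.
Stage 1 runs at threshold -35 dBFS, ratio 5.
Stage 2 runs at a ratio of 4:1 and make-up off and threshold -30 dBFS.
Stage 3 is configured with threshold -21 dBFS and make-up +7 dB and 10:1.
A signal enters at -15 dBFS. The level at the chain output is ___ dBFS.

-24 dBFS

Stage 1: 20 dB above -35 dBFS, reduced 5:1 to 4 dB above → -31 dBFS.
Stage 2: -31 dBFS is at or below the -30 dBFS threshold — no compression; output -31 dBFS.
Stage 3: -31 dBFS is at or below the -21 dBFS threshold — no compression; make-up brings it to -24 dBFS.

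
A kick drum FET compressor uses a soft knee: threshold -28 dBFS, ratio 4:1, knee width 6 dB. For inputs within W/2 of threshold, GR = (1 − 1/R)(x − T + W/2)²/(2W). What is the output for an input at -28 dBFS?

x − T + W/2 = -28 − (-28) + 3 = 3.
GR = (1 − 1/4) × 3² / 12 = 0.75 × 9 / 12 = 0.5625 dB.
Output = -28 − 0.5625 = -28.5625 dBFS.

-28.5625 dBFS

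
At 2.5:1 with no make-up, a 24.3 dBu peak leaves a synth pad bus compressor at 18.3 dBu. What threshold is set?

Gain reduction = 24.3 − 18.3 = 6 dB; output overshoot = GR / (R − 1) = 6 / 1.5 = 4 dB.
Threshold = output − output overshoot = 18.3 − 4 = 14.3 dBu.

14.3 dBu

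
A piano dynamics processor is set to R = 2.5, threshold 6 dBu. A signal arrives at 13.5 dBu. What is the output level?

9 dBu

Overshoot: 13.5 − 6 = 7.5 dB.
The 7.5 dB excess becomes 3 dB after 2.5:1 reduction.
So the level is 6 + 3 = 9 dBu.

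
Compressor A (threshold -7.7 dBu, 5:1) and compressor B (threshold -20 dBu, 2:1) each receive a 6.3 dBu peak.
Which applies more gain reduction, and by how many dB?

A: overshoot 14 dB → output overshoot 2.8 dB → GR 11.2 dB.
B: overshoot 26.3 dB → output overshoot 13.15 dB → GR 13.15 dB.
Difference: 1.95 dB in favour of B.

B, by 1.95 dB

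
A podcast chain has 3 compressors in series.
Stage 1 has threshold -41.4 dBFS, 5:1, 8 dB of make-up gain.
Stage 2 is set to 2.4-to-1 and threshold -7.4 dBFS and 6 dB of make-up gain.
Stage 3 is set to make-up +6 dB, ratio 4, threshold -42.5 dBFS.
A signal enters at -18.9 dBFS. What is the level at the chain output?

-31.6 dBFS

Stage 1: 22.5 dB above -41.4 dBFS, reduced 5:1 to 4.5 dB above → -36.9 dBFS; +8 dB make-up → -28.9 dBFS.
Stage 2: -28.9 dBFS is at or below the -7.4 dBFS threshold — no compression; make-up brings it to -22.9 dBFS.
Stage 3: overshoot 19.6 dB → 19.6/4 = 4.9 dB → -37.6 dBFS; +6 dB make-up → -31.6 dBFS.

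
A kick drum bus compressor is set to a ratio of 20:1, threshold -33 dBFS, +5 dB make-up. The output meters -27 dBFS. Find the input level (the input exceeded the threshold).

-13 dBFS

Remove make-up: -27 − 5 = -32 dBFS.
The compressed level sits -32 − (-33) = 1 dB over threshold.
Before 20:1 compression the overshoot was 1 × 20 = 20 dB, so input = -33 + 20 = -13 dBFS.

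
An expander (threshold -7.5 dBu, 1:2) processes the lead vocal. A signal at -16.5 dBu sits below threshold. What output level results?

-25.5 dBu

The input is 9 dB below the -7.5 dBu threshold.
A 1:2 expander multiplies undershoot by 2: 9 × 2 = 18 dB below threshold.
Output = -7.5 − 18 = -25.5 dBu.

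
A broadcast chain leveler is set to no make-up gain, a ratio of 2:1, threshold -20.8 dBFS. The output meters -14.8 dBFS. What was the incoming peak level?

That's 6 dB above the -20.8 dBFS threshold.
Input overshoot = R × output overshoot = 12 dB → input = -20.8 + 12 = -8.8 dBFS.

-8.8 dBFS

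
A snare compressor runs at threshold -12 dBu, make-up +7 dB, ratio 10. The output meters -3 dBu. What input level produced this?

8 dBu

Stripping the +7 dB make-up gives -10 dBu at the gain stage.
Post-compression overshoot = -10 − (-12) = 2 dB.
Before 10:1 compression the overshoot was 2 × 10 = 20 dB, so input = -12 + 20 = 8 dBu.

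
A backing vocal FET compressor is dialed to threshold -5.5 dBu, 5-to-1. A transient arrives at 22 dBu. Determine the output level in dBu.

The input is 27.5 dB above the -5.5 dBu threshold.
5:1 compression reduces that to 27.5/5 = 5.5 dB over.
That puts the output at 0 dBu.

0 dBu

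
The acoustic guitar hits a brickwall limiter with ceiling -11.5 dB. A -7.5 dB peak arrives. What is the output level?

-11.5 dB

A brickwall limiter is an ∞:1 compressor: any input above the ceiling is clamped to -11.5 dB.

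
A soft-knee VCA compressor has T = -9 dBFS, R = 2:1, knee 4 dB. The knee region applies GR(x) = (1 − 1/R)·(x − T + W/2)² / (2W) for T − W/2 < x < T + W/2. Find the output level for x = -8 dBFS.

x − T + W/2 = -8 − (-9) + 2 = 3.
GR = (1 − 1/2) × 3² / 8 = 0.5 × 9 / 8 = 0.5625 dB.
Output = -8 − 0.5625 = -8.5625 dBFS.

-8.5625 dBFS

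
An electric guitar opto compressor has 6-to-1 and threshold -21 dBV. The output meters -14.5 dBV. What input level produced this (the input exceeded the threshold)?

18 dBV

The compressed level sits -14.5 − (-21) = 6.5 dB over threshold.
Undo the ratio: input overshoot = 6.5 × 6 = 39 dB, giving input = 18 dBV.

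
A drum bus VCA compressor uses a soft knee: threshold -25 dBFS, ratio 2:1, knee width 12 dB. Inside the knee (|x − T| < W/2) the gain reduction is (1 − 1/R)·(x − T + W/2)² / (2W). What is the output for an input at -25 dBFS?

-25.75 dBFS

x − T + W/2 = -25 − (-25) + 6 = 6.
GR = (1 − 1/2) × 6² / 24 = 0.5 × 36 / 24 = 0.75 dB.
Output = -25 − 0.75 = -25.75 dBFS.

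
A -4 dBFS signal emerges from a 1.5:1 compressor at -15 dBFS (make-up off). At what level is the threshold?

-37 dBFS

Gain reduction = -4 − (-15) = 11 dB; output overshoot = GR / (R − 1) = 11 / 0.5 = 22 dB.
Threshold = output − output overshoot = -15 − 22 = -37 dBFS.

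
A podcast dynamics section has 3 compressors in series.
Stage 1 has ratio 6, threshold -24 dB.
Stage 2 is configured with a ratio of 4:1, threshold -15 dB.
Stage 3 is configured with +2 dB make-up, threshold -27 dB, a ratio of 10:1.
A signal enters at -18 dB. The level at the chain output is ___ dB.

-24.6 dB

Stage 1: overshoot 6 dB → 6/6 = 1 dB → -23 dB.
Stage 2: -23 dB ≤ -15 dB, so stage 2 doesn't engage; output -23 dB.
Stage 3: 4 dB above -27 dB, reduced 10:1 to 0.4 dB above → -26.6 dB; +2 dB make-up → -24.6 dB.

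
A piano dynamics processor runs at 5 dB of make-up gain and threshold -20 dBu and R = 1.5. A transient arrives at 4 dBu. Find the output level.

Overshoot: 4 − (-20) = 24 dB.
1.5:1 compression reduces that to 24/1.5 = 16 dB over.
That puts the output at -4 dBu; make-up adds 5 dB, giving 1 dBu.

1 dBu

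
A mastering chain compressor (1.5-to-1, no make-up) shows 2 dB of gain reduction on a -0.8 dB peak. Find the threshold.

-6.8 dB

Let T be the threshold. Output overshoot = (input overshoot)/R, so -2.8 − T = (-0.8 − T)/1.5.
1.5·(-2.8 − T) = -0.8 − T → 0.5·T = -4.2 − (-0.8) = -3.4.
T = -3.4/0.5 = -6.8 dB.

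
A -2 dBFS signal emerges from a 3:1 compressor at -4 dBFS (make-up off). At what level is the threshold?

Input is 3 dB above T (since output overshoot × R = input overshoot: (-4 − T)·3 = -2 − T gives T = -5 dBFS).
Check: -5 + (-2 − (-5))/3 = -5 + 1 = -4 dBFS. ✓

-5 dBFS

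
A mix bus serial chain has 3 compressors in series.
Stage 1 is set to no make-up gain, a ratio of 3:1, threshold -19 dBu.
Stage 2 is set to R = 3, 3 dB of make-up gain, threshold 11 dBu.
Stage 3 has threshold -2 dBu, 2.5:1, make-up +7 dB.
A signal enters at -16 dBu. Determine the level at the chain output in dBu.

Stage 1: -16 dBu is 3 dB over -19 dBu; at 3:1 that becomes 1 dB over, giving -18 dBu.
Stage 2: -18 dBu is at or below the 11 dBu threshold — no compression; make-up brings it to -15 dBu.
Stage 3: -15 dBu ≤ -2 dBu, so stage 3 doesn't engage; make-up brings it to -8 dBu.

-8 dBu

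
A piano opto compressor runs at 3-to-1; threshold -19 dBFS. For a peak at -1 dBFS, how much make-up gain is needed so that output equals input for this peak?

The peak compresses to -19 + 18/3 = -13 dBFS.
To reach -1 dBFS requires -1 − (-13) = 12 dB of make-up.

12 dB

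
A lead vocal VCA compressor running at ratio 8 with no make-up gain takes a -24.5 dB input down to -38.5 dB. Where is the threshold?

Let T be the threshold. Output overshoot = (input overshoot)/R, so -38.5 − T = (-24.5 − T)/8.
8·(-38.5 − T) = -24.5 − T → 7·T = -308 − (-24.5) = -283.5.
T = -283.5/7 = -40.5 dB.

-40.5 dB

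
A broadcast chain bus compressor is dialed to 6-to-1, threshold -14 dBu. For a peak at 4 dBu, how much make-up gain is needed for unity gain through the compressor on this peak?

15 dB

Overshoot 18 dB → 18/6 = 3 dB after compression, so the compressed level is -14 + 3 = -11 dBu.
Make-up = target − compressed = 4 − (-11) = 15 dB.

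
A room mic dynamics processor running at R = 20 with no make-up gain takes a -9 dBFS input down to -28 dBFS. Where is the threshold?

-29 dBFS

Gain reduction = -9 − (-28) = 19 dB; output overshoot = GR / (R − 1) = 19 / 19 = 1 dB.
Threshold = output − output overshoot = -28 − 1 = -29 dBFS.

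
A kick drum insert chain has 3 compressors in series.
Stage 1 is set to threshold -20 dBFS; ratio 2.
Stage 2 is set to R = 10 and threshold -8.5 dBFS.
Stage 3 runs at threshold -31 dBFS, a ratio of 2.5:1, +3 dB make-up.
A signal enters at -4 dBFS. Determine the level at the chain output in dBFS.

Stage 1: overshoot 16 dB → 16/2 = 8 dB → -12 dBFS.
Stage 2: below threshold (-12 ≤ -8.5); passes unchanged; output -12 dBFS.
Stage 3: -12 dBFS is 19 dB over -31 dBFS; at 2.5:1 that becomes 7.6 dB over, giving -23.4 dBFS; +3 dB make-up → -20.4 dBFS.

-20.4 dBFS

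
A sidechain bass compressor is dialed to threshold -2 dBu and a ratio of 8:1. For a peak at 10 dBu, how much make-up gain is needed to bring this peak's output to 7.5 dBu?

The peak compresses to -2 + 12/8 = -0.5 dBu.
To reach 7.5 dBu requires 7.5 − (-0.5) = 8 dB of make-up.

8 dB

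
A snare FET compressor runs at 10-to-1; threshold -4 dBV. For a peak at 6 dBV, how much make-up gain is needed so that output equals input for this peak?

9 dB

Overshoot 10 dB → 10/10 = 1 dB after compression, so the compressed level is -4 + 1 = -3 dBV.
Make-up = target − compressed = 6 − (-3) = 9 dB.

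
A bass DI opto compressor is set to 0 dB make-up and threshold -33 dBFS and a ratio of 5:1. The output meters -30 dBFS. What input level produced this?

-18 dBFS

That's 3 dB above the -33 dBFS threshold.
Input overshoot = R × output overshoot = 15 dB → input = -33 + 15 = -18 dBFS.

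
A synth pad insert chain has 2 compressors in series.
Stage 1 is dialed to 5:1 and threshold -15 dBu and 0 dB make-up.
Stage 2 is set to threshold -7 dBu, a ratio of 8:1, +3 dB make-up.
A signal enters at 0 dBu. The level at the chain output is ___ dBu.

Stage 1: 15 dB above -15 dBu, reduced 5:1 to 3 dB above → -12 dBu.
Stage 2: -12 dBu is at or below the -7 dBu threshold — no compression; make-up brings it to -9 dBu.

-9 dBu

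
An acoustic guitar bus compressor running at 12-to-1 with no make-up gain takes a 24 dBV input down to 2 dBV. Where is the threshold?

0 dBV

Gain reduction = 24 − 2 = 22 dB; output overshoot = GR / (R − 1) = 22 / 11 = 2 dB.
Threshold = output − output overshoot = 2 − 2 = 0 dBV.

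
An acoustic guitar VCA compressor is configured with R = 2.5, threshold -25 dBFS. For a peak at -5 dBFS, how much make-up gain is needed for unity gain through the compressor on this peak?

Without make-up, output = threshold + overshoot/2.5 = -25 + 8 = -17 dBFS.
Gap to target: 12 dB.

12 dB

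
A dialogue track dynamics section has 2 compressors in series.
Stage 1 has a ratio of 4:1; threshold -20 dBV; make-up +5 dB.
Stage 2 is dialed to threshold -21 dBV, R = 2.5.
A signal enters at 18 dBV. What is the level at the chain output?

Stage 1: 38 dB above -20 dBV, reduced 4:1 to 9.5 dB above → -10.5 dBV; +5 dB make-up → -5.5 dBV.
Stage 2: overshoot 15.5 dB → 15.5/2.5 = 6.2 dB → -14.8 dBV.

-14.8 dBV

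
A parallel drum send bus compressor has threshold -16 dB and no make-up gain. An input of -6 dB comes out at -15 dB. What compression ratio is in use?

Input overshoot = -6 − (-16) = 10 dB; output overshoot = -15 − (-16) = 1 dB.
Ratio = 10 / 1 = 10.

10:1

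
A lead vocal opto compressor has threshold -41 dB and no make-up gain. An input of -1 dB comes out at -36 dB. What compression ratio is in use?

Input overshoot = -1 − (-41) = 40 dB; output overshoot = -36 − (-41) = 5 dB.
Ratio = 40 / 5 = 8.

8:1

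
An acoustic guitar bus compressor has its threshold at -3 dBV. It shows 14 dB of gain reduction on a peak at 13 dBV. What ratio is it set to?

8:1

Input overshoot = 13 − (-3) = 16 dB.
Output overshoot = 16 − 14 = 2 dB.
Ratio = input overshoot / output overshoot = 16 / 2 = 8.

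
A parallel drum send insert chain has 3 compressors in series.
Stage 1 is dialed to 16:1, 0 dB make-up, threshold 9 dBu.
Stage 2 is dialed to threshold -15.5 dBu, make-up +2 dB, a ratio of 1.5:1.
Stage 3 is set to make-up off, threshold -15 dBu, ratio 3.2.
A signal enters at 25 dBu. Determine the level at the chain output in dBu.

-9.21875 dBu

Stage 1: 16 dB above 9 dBu, reduced 16:1 to 1 dB above → 10 dBu.
Stage 2: 25.5 dB above -15.5 dBu, reduced 1.5:1 to 17 dB above → 1.5 dBu; +2 dB make-up → 3.5 dBu.
Stage 3: 18.5 dB above -15 dBu, reduced 3.2:1 to 5.78125 dB above → -9.21875 dBu.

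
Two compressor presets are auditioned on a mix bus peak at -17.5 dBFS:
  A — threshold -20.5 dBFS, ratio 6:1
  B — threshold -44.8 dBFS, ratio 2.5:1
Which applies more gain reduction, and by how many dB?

B, by 13.88 dB

A: GR = 3 − 3/6 = 2.5 dB.
B: GR = 27.3 − 27.3/2.5 = 16.38 dB.
B applies 13.88 dB more gain reduction.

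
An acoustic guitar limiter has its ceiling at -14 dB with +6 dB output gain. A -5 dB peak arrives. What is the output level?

-8 dB

A brickwall limiter is an ∞:1 compressor: any input above the ceiling is clamped to -14 dB.
Output gain then adds 6 dB: -14 + 6 = -8 dB.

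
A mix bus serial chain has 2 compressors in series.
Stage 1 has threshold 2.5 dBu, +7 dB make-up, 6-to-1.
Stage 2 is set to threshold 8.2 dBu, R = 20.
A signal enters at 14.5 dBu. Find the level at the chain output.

Stage 1: 14.5 dBu is 12 dB over 2.5 dBu; at 6:1 that becomes 2 dB over, giving 4.5 dBu; +7 dB make-up → 11.5 dBu.
Stage 2: overshoot 3.3 dB → 3.3/20 = 0.165 dB → 8.365 dBu.

8.365 dBu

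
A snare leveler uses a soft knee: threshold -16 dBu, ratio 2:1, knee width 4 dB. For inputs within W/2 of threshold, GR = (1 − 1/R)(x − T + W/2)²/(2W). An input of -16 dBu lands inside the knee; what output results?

x − T + W/2 = -16 − (-16) + 2 = 2.
GR = (1 − 1/2) × 2² / 8 = 0.5 × 4 / 8 = 0.25 dB.
Output = -16 − 0.25 = -16.25 dBu.

-16.25 dBu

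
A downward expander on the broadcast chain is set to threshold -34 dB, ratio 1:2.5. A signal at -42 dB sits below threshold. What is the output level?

-54 dB

Undershoot = (-34) − (-42) = 8 dB.
At 1:2.5, that expands to 20 dB under threshold.
Output = -34 − 20 = -54 dB.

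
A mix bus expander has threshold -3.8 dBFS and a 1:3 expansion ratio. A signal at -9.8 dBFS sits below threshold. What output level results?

-21.8 dBFS

Below threshold, a 1:3 expander applies gain = (3−1)×(T − x) of attenuation.
(3−1) × 6 = 12 dB, so output = -9.8 − 12 = -21.8 dBFS.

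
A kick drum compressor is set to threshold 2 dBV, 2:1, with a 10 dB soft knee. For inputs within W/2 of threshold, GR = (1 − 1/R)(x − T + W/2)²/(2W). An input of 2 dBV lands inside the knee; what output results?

1.375 dBV

x − T + W/2 = 2 − 2 + 5 = 5.
GR = (1 − 1/2) × 5² / 20 = 0.5 × 25 / 20 = 0.625 dB.
Output = 2 − 0.625 = 1.375 dBV.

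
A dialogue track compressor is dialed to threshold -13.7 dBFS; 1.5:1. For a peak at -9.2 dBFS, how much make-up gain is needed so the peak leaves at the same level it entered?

Without make-up, output = threshold + overshoot/1.5 = -13.7 + 3 = -10.7 dBFS.
Gap to target: 1.5 dB.

1.5 dB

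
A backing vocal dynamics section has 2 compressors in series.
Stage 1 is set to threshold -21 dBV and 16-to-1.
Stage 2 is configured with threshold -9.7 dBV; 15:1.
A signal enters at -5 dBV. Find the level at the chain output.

-20 dBV

Stage 1: -5 dBV is 16 dB over -21 dBV; at 16:1 that becomes 1 dB over, giving -20 dBV.
Stage 2: -20 dBV ≤ -9.7 dBV, so stage 2 doesn't engage; output -20 dBV.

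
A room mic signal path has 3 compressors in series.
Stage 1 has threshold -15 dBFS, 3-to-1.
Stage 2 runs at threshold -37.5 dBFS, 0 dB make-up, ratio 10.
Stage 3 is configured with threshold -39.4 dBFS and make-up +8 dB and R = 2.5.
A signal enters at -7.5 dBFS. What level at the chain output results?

-29.64 dBFS

Stage 1: overshoot 7.5 dB → 7.5/3 = 2.5 dB → -12.5 dBFS.
Stage 2: 25 dB above -37.5 dBFS, reduced 10:1 to 2.5 dB above → -35 dBFS.
Stage 3: overshoot 4.4 dB → 4.4/2.5 = 1.76 dB → -37.64 dBFS; +8 dB make-up → -29.64 dBFS.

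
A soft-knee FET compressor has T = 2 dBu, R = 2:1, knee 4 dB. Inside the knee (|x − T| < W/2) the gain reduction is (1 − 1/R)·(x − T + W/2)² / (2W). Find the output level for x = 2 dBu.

x − T + W/2 = 2 − 2 + 2 = 2.
GR = (1 − 1/2) × 2² / 8 = 0.5 × 4 / 8 = 0.25 dB.
Output = 2 − 0.25 = 1.75 dBu.

1.75 dBu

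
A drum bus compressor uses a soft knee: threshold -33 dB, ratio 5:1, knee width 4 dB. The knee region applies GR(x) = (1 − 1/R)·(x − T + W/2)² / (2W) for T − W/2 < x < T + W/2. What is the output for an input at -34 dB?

x − T + W/2 = -34 − (-33) + 2 = 1.
GR = (1 − 1/5) × 1² / 8 = 0.8 × 1 / 8 = 0.1 dB.
Output = -34 − 0.1 = -34.1 dB.

-34.1 dB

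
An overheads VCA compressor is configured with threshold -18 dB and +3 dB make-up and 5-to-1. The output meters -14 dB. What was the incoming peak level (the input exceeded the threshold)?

-13 dB

Remove make-up: -14 − 3 = -17 dB.
That's 1 dB above the -18 dB threshold.
Before 5:1 compression the overshoot was 1 × 5 = 5 dB, so input = -18 + 5 = -13 dB.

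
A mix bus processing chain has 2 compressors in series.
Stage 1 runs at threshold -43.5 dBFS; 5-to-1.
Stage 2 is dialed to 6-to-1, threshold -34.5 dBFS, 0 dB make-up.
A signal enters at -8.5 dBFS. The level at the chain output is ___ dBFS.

-36.5 dBFS

Stage 1: overshoot 35 dB → 35/5 = 7 dB → -36.5 dBFS.
Stage 2: -36.5 dBFS is at or below the -34.5 dBFS threshold — no compression; output -36.5 dBFS.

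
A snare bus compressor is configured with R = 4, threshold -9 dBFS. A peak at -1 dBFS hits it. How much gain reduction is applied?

-1 dBFS exceeds the threshold by 8 dB.
After 4:1 compression the overshoot becomes 8/4 = 2 dB.
GR = overshoot in − overshoot out = 8 − 2 = 6 dB.

6 dB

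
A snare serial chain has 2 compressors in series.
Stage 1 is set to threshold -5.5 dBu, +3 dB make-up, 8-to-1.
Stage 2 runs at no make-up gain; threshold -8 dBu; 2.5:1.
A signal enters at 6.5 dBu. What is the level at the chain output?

Stage 1: overshoot 12 dB → 12/8 = 1.5 dB → -4 dBu; +3 dB make-up → -1 dBu.
Stage 2: overshoot 7 dB → 7/2.5 = 2.8 dB → -5.2 dBu.

-5.2 dBu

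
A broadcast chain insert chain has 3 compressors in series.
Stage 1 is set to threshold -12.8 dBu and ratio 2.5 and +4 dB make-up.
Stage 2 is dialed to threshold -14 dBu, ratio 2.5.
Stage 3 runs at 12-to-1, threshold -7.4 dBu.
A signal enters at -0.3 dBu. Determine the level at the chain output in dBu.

-9.92 dBu

Stage 1: -0.3 dBu is 12.5 dB over -12.8 dBu; at 2.5:1 that becomes 5 dB over, giving -7.8 dBu; +4 dB make-up → -3.8 dBu.
Stage 2: -3.8 dBu is 10.2 dB over -14 dBu; at 2.5:1 that becomes 4.08 dB over, giving -9.92 dBu.
Stage 3: below threshold (-9.92 ≤ -7.4); passes unchanged; output -9.92 dBu.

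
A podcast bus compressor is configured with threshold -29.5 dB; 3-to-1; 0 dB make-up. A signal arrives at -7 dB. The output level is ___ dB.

-7 dB sits 22.5 dB over threshold.
The 22.5 dB excess becomes 7.5 dB after 3:1 reduction.
That puts the output at -22 dB.

-22 dB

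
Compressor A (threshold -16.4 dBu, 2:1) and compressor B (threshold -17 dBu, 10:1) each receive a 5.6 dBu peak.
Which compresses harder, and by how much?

A: GR = 22 − 22/2 = 11 dB.
B: GR = 22.6 − 22.6/10 = 20.34 dB.
B reduces 9.34 dB more.

B, by 9.34 dB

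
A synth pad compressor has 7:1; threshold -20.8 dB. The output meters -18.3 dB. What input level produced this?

That's 2.5 dB above the -20.8 dB threshold.
Undo the ratio: input overshoot = 2.5 × 7 = 17.5 dB, giving input = -3.3 dB.

-3.3 dB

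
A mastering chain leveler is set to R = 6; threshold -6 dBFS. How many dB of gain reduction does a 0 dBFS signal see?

5 dB

0 dBFS exceeds the threshold by 6 dB.
At 6:1, output sits 6/6 = 1 dB above threshold.
So the signal is attenuated by 6 − 1 = 5 dB.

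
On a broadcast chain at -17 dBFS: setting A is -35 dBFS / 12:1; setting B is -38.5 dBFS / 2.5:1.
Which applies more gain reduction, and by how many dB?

A, by 3.6 dB

A: GR = 18 − 18/12 = 16.5 dB.
B: GR = 21.5 − 21.5/2.5 = 12.9 dB.
Difference: 3.6 dB in favour of A.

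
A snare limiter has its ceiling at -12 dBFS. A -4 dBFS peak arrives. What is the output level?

-12 dBFS

The limiter clamps the peak to its -12 dBFS ceiling.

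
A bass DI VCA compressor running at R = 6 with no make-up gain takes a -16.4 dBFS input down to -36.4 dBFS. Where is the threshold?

-40.4 dBFS

Input is 24 dB above T (since output overshoot × R = input overshoot: (-36.4 − T)·6 = -16.4 − T gives T = -40.4 dBFS).
Check: -40.4 + (-16.4 − (-40.4))/6 = -40.4 + 4 = -36.4 dBFS. ✓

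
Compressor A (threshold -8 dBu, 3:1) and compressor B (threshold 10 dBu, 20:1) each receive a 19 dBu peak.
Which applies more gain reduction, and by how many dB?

A, by 9.45 dB

A: overshoot 27 dB → output overshoot 9 dB → GR 18 dB.
B: overshoot 9 dB → output overshoot 0.45 dB → GR 8.55 dB.
A applies 9.45 dB more gain reduction.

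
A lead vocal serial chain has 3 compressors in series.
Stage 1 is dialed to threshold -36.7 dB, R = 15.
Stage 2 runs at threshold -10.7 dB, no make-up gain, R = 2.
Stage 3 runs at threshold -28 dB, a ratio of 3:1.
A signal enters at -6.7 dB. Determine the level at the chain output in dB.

Stage 1: 30 dB above -36.7 dB, reduced 15:1 to 2 dB above → -34.7 dB.
Stage 2: below threshold (-34.7 ≤ -10.7); passes unchanged; output -34.7 dB.
Stage 3: -34.7 dB ≤ -28 dB, so stage 3 doesn't engage; output -34.7 dB.

-34.7 dB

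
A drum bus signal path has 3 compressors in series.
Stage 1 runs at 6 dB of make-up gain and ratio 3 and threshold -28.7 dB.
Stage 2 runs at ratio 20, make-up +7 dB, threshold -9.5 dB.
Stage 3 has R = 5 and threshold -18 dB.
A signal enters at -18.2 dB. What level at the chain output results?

Stage 1: 10.5 dB above -28.7 dB, reduced 3:1 to 3.5 dB above → -25.2 dB; +6 dB make-up → -19.2 dB.
Stage 2: below threshold (-19.2 ≤ -9.5); passes unchanged; make-up brings it to -12.2 dB.
Stage 3: overshoot 5.8 dB → 5.8/5 = 1.16 dB → -16.84 dB.

-16.84 dB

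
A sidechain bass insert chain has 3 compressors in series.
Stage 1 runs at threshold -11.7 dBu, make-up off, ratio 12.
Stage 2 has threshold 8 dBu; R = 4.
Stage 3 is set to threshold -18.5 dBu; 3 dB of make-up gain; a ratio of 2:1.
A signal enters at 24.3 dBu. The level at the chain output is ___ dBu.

-10.6 dBu

Stage 1: 36 dB above -11.7 dBu, reduced 12:1 to 3 dB above → -8.7 dBu.
Stage 2: -8.7 dBu ≤ 8 dBu, so stage 2 doesn't engage; output -8.7 dBu.
Stage 3: overshoot 9.8 dB → 9.8/2 = 4.9 dB → -13.6 dBu; +3 dB make-up → -10.6 dBu.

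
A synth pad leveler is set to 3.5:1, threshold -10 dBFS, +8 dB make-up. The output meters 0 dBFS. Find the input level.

-3 dBFS

Remove make-up: 0 − 8 = -8 dBFS.
The compressed level sits -8 − (-10) = 2 dB over threshold.
Before 3.5:1 compression the overshoot was 2 × 3.5 = 7 dB, so input = -10 + 7 = -3 dBFS.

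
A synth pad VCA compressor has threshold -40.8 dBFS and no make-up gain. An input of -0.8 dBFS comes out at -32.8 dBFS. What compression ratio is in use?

5:1

Input overshoot = -0.8 − (-40.8) = 40 dB; output overshoot = -32.8 − (-40.8) = 8 dB.
Ratio = 40 / 8 = 5.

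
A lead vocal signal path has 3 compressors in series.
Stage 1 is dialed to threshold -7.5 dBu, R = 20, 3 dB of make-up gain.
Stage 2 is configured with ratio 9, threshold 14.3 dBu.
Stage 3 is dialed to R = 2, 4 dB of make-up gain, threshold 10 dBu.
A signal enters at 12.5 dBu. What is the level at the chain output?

Stage 1: 20 dB above -7.5 dBu, reduced 20:1 to 1 dB above → -6.5 dBu; +3 dB make-up → -3.5 dBu.
Stage 2: -3.5 dBu ≤ 14.3 dBu, so stage 2 doesn't engage; output -3.5 dBu.
Stage 3: -3.5 dBu is at or below the 10 dBu threshold — no compression; make-up brings it to 0.5 dBu.

0.5 dBu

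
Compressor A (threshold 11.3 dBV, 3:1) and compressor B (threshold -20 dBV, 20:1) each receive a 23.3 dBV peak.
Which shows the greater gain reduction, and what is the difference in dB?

B, by 33.135 dB

A: 12 dB over, compressed to 4 dB over, so 8 dB of GR.
B: 43.3 dB over, compressed to 2.165 dB over, so 41.135 dB of GR.
Difference: 33.135 dB in favour of B.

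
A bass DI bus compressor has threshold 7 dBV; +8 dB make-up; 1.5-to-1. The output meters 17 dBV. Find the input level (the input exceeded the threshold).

10 dBV

Before make-up, the level was 17 − 8 = 9 dBV.
The compressed level sits 9 − 7 = 2 dB over threshold.
Before 1.5:1 compression the overshoot was 2 × 1.5 = 3 dB, so input = 7 + 3 = 10 dBV.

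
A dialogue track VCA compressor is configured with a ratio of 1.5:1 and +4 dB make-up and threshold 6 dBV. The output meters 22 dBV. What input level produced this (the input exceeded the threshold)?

24 dBV

Stripping the +4 dB make-up gives 18 dBV at the gain stage.
That's 12 dB above the 6 dBV threshold.
Undo the ratio: input overshoot = 12 × 1.5 = 18 dB, giving input = 24 dBV.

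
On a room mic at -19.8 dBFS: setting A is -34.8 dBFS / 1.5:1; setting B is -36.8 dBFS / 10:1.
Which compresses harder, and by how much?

A: GR = 15 − 15/1.5 = 5 dB.
B: GR = 17 − 17/10 = 15.3 dB.
B applies 10.3 dB more gain reduction.

B, by 10.3 dB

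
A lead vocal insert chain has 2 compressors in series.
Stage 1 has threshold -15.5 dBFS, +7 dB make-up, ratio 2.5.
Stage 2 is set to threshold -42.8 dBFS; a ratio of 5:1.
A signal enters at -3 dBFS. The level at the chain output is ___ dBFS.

Stage 1: 12.5 dB above -15.5 dBFS, reduced 2.5:1 to 5 dB above → -10.5 dBFS; +7 dB make-up → -3.5 dBFS.
Stage 2: -3.5 dBFS is 39.3 dB over -42.8 dBFS; at 5:1 that becomes 7.86 dB over, giving -34.94 dBFS.

-34.94 dBFS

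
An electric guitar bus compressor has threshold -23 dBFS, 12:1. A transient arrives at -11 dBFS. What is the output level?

-22 dBFS

-11 dBFS sits 12 dB over threshold.
12:1 compression reduces that to 12/12 = 1 dB over.
Output = -23 + 1 = -22 dBFS.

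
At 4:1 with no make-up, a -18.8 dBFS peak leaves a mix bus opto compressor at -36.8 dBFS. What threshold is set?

-42.8 dBFS

Gain reduction = -18.8 − (-36.8) = 18 dB; output overshoot = GR / (R − 1) = 18 / 3 = 6 dB.
Threshold = output − output overshoot = -36.8 − 6 = -42.8 dBFS.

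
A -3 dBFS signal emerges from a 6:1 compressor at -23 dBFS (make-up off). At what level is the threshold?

Gain reduction = -3 − (-23) = 20 dB; output overshoot = GR / (R − 1) = 20 / 5 = 4 dB.
Threshold = output − output overshoot = -23 − 4 = -27 dBFS.

-27 dBFS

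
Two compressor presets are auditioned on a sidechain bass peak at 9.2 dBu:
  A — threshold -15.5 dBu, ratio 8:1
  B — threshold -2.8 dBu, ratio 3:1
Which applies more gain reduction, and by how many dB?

A, by 13.6125 dB

A: 24.7 dB over, compressed to 3.0875 dB over, so 21.6125 dB of GR.
B: 12 dB over, compressed to 4 dB over, so 8 dB of GR.
Difference: 13.6125 dB in favour of A.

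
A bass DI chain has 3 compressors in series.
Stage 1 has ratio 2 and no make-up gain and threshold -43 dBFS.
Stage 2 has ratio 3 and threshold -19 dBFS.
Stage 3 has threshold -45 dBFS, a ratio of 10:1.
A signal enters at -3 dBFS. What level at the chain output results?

Stage 1: -3 dBFS is 40 dB over -43 dBFS; at 2:1 that becomes 20 dB over, giving -23 dBFS.
Stage 2: -23 dBFS ≤ -19 dBFS, so stage 2 doesn't engage; output -23 dBFS.
Stage 3: 22 dB above -45 dBFS, reduced 10:1 to 2.2 dB above → -42.8 dBFS.

-42.8 dBFS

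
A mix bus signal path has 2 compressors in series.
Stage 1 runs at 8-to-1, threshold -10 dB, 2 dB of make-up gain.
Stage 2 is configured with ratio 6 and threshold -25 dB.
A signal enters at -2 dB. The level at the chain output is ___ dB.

-22 dB

Stage 1: 8 dB above -10 dB, reduced 8:1 to 1 dB above → -9 dB; +2 dB make-up → -7 dB.
Stage 2: -7 dB is 18 dB over -25 dB; at 6:1 that becomes 3 dB over, giving -22 dB.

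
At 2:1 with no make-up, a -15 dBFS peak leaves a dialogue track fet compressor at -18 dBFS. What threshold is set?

Input is 6 dB above T (since output overshoot × R = input overshoot: (-18 − T)·2 = -15 − T gives T = -21 dBFS).
Check: -21 + (-15 − (-21))/2 = -21 + 3 = -18 dBFS. ✓

-21 dBFS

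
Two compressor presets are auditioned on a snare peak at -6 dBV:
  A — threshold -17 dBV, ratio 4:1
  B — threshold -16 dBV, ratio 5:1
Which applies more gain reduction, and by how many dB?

A, by 0.25 dB

A: GR = 11 − 11/4 = 8.25 dB.
B: GR = 10 − 10/5 = 8 dB.
A reduces 0.25 dB more.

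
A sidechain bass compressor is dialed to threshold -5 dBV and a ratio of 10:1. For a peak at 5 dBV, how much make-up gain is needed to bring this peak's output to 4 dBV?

8 dB

The peak compresses to -5 + 10/10 = -4 dBV.
To reach 4 dBV requires 4 − (-4) = 8 dB of make-up.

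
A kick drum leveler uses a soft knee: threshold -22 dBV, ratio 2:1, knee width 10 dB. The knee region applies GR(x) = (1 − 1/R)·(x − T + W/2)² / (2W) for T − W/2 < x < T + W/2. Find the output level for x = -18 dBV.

x − T + W/2 = -18 − (-22) + 5 = 9.
GR = (1 − 1/2) × 9² / 20 = 0.5 × 81 / 20 = 2.025 dB.
Output = -18 − 2.025 = -20.025 dBV.

-20.025 dBV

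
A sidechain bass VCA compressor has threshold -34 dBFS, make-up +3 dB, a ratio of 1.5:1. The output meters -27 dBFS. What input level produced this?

-28 dBFS

Stripping the +3 dB make-up gives -30 dBFS at the gain stage.
Post-compression overshoot = -30 − (-34) = 4 dB.
Before 1.5:1 compression the overshoot was 4 × 1.5 = 6 dB, so input = -34 + 6 = -28 dBFS.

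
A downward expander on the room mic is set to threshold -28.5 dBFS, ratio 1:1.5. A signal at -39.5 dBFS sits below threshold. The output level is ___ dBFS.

-45 dBFS

Below threshold, a 1:1.5 expander applies gain = (1.5−1)×(T − x) of attenuation.
(1.5−1) × 11 = 5.5 dB, so output = -39.5 − 5.5 = -45 dBFS.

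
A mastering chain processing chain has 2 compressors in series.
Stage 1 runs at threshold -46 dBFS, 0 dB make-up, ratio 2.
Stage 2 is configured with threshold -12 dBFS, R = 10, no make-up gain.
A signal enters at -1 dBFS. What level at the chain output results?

-23.5 dBFS

Stage 1: 45 dB above -46 dBFS, reduced 2:1 to 22.5 dB above → -23.5 dBFS.
Stage 2: -23.5 dBFS ≤ -12 dBFS, so stage 2 doesn't engage; output -23.5 dBFS.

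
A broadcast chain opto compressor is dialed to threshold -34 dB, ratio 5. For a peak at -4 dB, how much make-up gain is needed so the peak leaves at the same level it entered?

Overshoot 30 dB → 30/5 = 6 dB after compression, so the compressed level is -34 + 6 = -28 dB.
Make-up = target − compressed = -4 − (-28) = 24 dB.

24 dB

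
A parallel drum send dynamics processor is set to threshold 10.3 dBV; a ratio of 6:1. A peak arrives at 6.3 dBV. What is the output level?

6.3 dBV is 4 dB below the 10.3 dBV threshold, so no gain reduction is applied.
Output = input = 6.3 dBV.

6.3 dBV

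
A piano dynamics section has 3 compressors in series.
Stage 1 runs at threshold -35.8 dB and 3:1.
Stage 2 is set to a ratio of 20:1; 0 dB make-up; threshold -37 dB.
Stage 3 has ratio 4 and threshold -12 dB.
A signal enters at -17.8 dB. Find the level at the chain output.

Stage 1: -17.8 dB is 18 dB over -35.8 dB; at 3:1 that becomes 6 dB over, giving -29.8 dB.
Stage 2: 7.2 dB above -37 dB, reduced 20:1 to 0.36 dB above → -36.64 dB.
Stage 3: -36.64 dB is at or below the -12 dB threshold — no compression; output -36.64 dB.

-36.64 dB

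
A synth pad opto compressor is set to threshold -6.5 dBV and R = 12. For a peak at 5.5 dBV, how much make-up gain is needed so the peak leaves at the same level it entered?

Without make-up, output = threshold + overshoot/12 = -6.5 + 1 = -5.5 dBV.
Gap to target: 11 dB.

11 dB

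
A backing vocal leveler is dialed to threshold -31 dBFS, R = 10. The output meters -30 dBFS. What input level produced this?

-21 dBFS

The compressed level sits -30 − (-31) = 1 dB over threshold.
Before 10:1 compression the overshoot was 1 × 10 = 10 dB, so input = -31 + 10 = -21 dBFS.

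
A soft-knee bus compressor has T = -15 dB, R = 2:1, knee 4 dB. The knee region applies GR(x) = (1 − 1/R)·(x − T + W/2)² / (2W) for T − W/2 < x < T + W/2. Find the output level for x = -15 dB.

-15.25 dB

x − T + W/2 = -15 − (-15) + 2 = 2.
GR = (1 − 1/2) × 2² / 8 = 0.5 × 4 / 8 = 0.25 dB.
Output = -15 − 0.25 = -15.25 dB.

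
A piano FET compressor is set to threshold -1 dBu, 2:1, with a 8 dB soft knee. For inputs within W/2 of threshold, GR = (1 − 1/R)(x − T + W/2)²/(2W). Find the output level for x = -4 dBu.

x − T + W/2 = -4 − (-1) + 4 = 1.
GR = (1 − 1/2) × 1² / 16 = 0.5 × 1 / 16 = 0.03125 dB.
Output = -4 − 0.03125 = -4.03125 dBu.

-4.03125 dBu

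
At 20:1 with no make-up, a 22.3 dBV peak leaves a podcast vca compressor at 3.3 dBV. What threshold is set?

2.3 dBV

Gain reduction = 22.3 − 3.3 = 19 dB; output overshoot = GR / (R − 1) = 19 / 19 = 1 dB.
Threshold = output − output overshoot = 3.3 − 1 = 2.3 dBV.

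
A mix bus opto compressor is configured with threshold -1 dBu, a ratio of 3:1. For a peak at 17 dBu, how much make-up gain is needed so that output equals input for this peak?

12 dB

Without make-up, output = threshold + overshoot/3 = -1 + 6 = 5 dBu.
Gap to target: 12 dB.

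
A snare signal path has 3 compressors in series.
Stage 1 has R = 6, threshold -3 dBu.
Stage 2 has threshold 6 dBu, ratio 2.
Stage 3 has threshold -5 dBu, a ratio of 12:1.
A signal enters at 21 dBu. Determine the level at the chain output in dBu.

Stage 1: 21 dBu is 24 dB over -3 dBu; at 6:1 that becomes 4 dB over, giving 1 dBu.
Stage 2: 1 dBu ≤ 6 dBu, so stage 2 doesn't engage; output 1 dBu.
Stage 3: 6 dB above -5 dBu, reduced 12:1 to 0.5 dB above → -4.5 dBu.

-4.5 dBu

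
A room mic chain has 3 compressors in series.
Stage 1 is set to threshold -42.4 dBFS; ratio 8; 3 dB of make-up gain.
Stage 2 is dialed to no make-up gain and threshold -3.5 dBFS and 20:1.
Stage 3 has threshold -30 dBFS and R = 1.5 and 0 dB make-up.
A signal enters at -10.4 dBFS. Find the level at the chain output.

Stage 1: -10.4 dBFS is 32 dB over -42.4 dBFS; at 8:1 that becomes 4 dB over, giving -38.4 dBFS; +3 dB make-up → -35.4 dBFS.
Stage 2: -35.4 dBFS is at or below the -3.5 dBFS threshold — no compression; output -35.4 dBFS.
Stage 3: -35.4 dBFS ≤ -30 dBFS, so stage 3 doesn't engage; output -35.4 dBFS.

-35.4 dBFS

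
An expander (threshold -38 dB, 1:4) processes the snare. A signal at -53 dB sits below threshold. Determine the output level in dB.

The input is 15 dB below the -38 dB threshold.
A 1:4 expander multiplies undershoot by 4: 15 × 4 = 60 dB below threshold.
Output = -38 − 60 = -98 dB.

-98 dB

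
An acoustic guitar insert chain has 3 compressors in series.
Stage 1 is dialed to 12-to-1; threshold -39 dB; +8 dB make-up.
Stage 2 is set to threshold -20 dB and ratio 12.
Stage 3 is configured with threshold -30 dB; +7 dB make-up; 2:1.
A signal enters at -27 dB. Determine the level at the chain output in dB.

-23 dB

Stage 1: -27 dB is 12 dB over -39 dB; at 12:1 that becomes 1 dB over, giving -38 dB; +8 dB make-up → -30 dB.
Stage 2: -30 dB ≤ -20 dB, so stage 2 doesn't engage; output -30 dB.
Stage 3: -30 dB ≤ -30 dB, so stage 3 doesn't engage; make-up brings it to -23 dB.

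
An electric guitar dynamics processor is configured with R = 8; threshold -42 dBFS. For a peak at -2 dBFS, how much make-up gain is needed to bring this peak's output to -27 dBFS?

Overshoot 40 dB → 40/8 = 5 dB after compression, so the compressed level is -42 + 5 = -37 dBFS.
Make-up = target − compressed = -27 − (-37) = 10 dB.

10 dB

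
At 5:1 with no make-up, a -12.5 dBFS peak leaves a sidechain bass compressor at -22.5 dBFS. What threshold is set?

-25 dBFS

Gain reduction = -12.5 − (-22.5) = 10 dB; output overshoot = GR / (R − 1) = 10 / 4 = 2.5 dB.
Threshold = output − output overshoot = -22.5 − 2.5 = -25 dBFS.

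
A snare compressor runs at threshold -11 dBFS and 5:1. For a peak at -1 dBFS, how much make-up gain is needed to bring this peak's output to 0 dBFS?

The peak compresses to -11 + 10/5 = -9 dBFS.
To reach 0 dBFS requires 0 − (-9) = 9 dB of make-up.

9 dB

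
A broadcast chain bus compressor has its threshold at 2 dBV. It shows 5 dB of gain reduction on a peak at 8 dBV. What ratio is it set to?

Input overshoot = 8 − 2 = 6 dB.
Output overshoot = 6 − 5 = 1 dB.
Ratio = input overshoot / output overshoot = 6 / 1 = 6.

6:1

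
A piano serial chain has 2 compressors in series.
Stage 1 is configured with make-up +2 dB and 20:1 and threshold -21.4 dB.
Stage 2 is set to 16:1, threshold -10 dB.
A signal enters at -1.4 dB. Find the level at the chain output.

Stage 1: -1.4 dB is 20 dB over -21.4 dB; at 20:1 that becomes 1 dB over, giving -20.4 dB; +2 dB make-up → -18.4 dB.
Stage 2: below threshold (-18.4 ≤ -10); passes unchanged; output -18.4 dB.

-18.4 dB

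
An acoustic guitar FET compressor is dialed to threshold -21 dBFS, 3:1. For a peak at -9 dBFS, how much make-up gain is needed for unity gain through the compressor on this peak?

Without make-up, output = threshold + overshoot/3 = -21 + 4 = -17 dBFS.
Gap to target: 8 dB.

8 dB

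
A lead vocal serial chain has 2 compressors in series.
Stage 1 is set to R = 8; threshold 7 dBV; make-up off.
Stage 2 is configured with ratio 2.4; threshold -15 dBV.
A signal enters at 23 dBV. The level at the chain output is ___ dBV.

-5 dBV

Stage 1: 23 dBV is 16 dB over 7 dBV; at 8:1 that becomes 2 dB over, giving 9 dBV.
Stage 2: overshoot 24 dB → 24/2.4 = 10 dB → -5 dBV.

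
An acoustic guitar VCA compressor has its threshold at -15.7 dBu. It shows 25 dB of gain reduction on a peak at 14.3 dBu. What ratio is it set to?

6:1

Input overshoot = 14.3 − (-15.7) = 30 dB.
Output overshoot = 30 − 25 = 5 dB.
Ratio = input overshoot / output overshoot = 30 / 5 = 6.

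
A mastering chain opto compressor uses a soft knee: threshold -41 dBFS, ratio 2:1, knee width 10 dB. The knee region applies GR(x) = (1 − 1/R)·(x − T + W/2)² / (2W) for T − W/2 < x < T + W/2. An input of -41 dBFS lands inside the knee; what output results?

x − T + W/2 = -41 − (-41) + 5 = 5.
GR = (1 − 1/2) × 5² / 20 = 0.5 × 25 / 20 = 0.625 dB.
Output = -41 − 0.625 = -41.625 dBFS.

-41.625 dBFS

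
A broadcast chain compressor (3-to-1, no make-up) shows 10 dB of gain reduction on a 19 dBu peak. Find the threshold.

Gain reduction = 19 − 9 = 10 dB; output overshoot = GR / (R − 1) = 10 / 2 = 5 dB.
Threshold = output − output overshoot = 9 − 5 = 4 dBu.

4 dBu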